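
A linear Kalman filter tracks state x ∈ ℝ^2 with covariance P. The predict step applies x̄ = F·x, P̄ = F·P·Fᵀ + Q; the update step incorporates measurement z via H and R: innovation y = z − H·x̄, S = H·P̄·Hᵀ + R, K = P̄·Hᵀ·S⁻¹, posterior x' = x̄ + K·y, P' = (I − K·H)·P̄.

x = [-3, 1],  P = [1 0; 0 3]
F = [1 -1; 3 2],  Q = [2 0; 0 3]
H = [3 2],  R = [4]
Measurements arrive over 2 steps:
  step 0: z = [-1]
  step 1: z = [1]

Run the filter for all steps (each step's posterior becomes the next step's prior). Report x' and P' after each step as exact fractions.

step 0: x' = [-86/59, 149/118], P' = [282/59 -411/59; -411/59 1311/118]
step 1: x' = [43539/36211, -50237/36211], P' = [117728/36211 -154494/36211; -154494/36211 234333/36211]

step 0: x̄ = F·x = [-4, -7]
step 0: P̄ = F·P·Fᵀ + Q = [6 -3; -3 24]
step 0: y = z − H·x̄ = [25]
step 0: S = H·P̄·Hᵀ + R = [118]
step 0: K = P̄·Hᵀ·S⁻¹ = [6/59; 39/118]
step 0: x' = x̄ + K·y = [-86/59, 149/118]
step 0: P' = (I − K·H)·P̄ = [282/59 -411/59; -411/59 1311/118]
step 1: x̄ = F·x = [-321/118, -109/59]
step 1: P̄ = F·P·Fᵀ + Q = [3755/118 -54/59; -54/59 405/59]
step 1: y = z − H·x̄ = [1517/118]
step 1: S = H·P̄·Hᵀ + R = [36211/118]
step 1: K = P̄·Hᵀ·S⁻¹ = [11049/36211; 1296/36211]
step 1: x' = x̄ + K·y = [43539/36211, -50237/36211]
step 1: P' = (I − K·H)·P̄ = [117728/36211 -154494/36211; -154494/36211 234333/36211]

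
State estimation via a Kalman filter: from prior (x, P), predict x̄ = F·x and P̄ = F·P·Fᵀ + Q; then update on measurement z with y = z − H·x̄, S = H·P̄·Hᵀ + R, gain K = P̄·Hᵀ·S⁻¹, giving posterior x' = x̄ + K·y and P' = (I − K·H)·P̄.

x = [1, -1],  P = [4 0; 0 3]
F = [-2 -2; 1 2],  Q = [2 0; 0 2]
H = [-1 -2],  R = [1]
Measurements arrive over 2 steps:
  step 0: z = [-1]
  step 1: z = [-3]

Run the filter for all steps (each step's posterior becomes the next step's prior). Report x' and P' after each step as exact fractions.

step 0: x' = [-30/23, 25/23], P' = [590/23 -300/23; -300/23 158/23]
step 1: x' = [892/885, 872/885], P' = [8158/885 -3772/885; -3772/885 1948/885]

step 0: x̄ = F·x = [0, -1]
step 0: P̄ = F·P·Fᵀ + Q = [30 -20; -20 18]
step 0: y = z − H·x̄ = [-3]
step 0: S = H·P̄·Hᵀ + R = [23]
step 0: K = P̄·Hᵀ·S⁻¹ = [10/23; -16/23]
step 0: x' = x̄ + K·y = [-30/23, 25/23]
step 0: P' = (I − K·H)·P̄ = [590/23 -300/23; -300/23 158/23]
step 1: x̄ = F·x = [10/23, 20/23]
step 1: P̄ = F·P·Fᵀ + Q = [638/23 -12/23; -12/23 68/23]
step 1: y = z − H·x̄ = [-19/23]
step 1: S = H·P̄·Hᵀ + R = [885/23]
step 1: K = P̄·Hᵀ·S⁻¹ = [-614/885; -124/885]
step 1: x' = x̄ + K·y = [892/885, 872/885]
step 1: P' = (I − K·H)·P̄ = [8158/885 -3772/885; -3772/885 1948/885]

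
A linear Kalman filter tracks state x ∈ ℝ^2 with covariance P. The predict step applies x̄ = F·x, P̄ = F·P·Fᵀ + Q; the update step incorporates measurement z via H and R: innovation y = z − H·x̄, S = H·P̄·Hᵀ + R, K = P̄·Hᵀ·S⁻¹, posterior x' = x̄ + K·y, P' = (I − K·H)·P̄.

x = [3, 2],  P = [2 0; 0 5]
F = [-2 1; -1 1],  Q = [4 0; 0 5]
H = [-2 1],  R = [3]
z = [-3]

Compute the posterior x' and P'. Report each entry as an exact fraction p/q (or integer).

x̄ = F·x = [-4, -1]
P̄ = F·P·Fᵀ + Q = [17 9; 9 12]
y = z − H·x̄ = [-10]
S = H·P̄·Hᵀ + R = [47]
K = P̄·Hᵀ·S⁻¹ = [-25/47; -6/47]
x' = x̄ + K·y = [62/47, 13/47]
P' = (I − K·H)·P̄ = [174/47 273/47; 273/47 528/47]

x' = [62/47, 13/47]
P' = [174/47 273/47; 273/47 528/47]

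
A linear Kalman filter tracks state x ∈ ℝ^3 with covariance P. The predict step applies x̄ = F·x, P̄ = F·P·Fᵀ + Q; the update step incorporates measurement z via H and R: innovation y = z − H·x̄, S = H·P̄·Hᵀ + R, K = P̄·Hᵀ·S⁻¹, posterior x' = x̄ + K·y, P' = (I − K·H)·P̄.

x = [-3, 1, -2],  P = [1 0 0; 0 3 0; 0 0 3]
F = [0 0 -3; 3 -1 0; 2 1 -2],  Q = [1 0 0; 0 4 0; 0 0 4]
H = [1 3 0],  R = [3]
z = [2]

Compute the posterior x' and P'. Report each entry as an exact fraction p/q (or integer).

x' = [254/25, -502/175, 527/175]
P' = [588/25 -192/25 342/25; -192/25 496/175 -771/175; 342/25 -771/175 3296/175]

x̄ = F·x = [6, -10, -1]
P̄ = F·P·Fᵀ + Q = [28 0 18; 0 16 3; 18 3 23]
y = z − H·x̄ = [26]
S = H·P̄·Hᵀ + R = [175]
K = P̄·Hᵀ·S⁻¹ = [4/25; 48/175; 27/175]
x' = x̄ + K·y = [254/25, -502/175, 527/175]
P' = (I − K·H)·P̄ = [588/25 -192/25 342/25; -192/25 496/175 -771/175; 342/25 -771/175 3296/175]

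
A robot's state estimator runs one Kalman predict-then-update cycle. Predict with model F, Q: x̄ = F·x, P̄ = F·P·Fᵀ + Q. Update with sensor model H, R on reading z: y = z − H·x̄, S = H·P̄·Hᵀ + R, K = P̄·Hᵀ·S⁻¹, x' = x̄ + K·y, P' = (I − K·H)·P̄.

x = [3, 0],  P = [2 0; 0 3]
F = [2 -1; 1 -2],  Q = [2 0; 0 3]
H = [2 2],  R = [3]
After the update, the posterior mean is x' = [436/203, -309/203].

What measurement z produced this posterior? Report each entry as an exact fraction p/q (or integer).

x̄ = F·x = [6, 3]
P̄ = F·P·Fᵀ + Q = [13 10; 10 17]
S = H·P̄·Hᵀ + R = [203]
K = P̄·Hᵀ·S⁻¹ = [46/203; 54/203]
x' − x̄ = [-782/203, -918/203] = K·y
y = (KᵀK)⁻¹·Kᵀ·(x' − x̄) = [-17]
z = y + H·x̄ = [-17] + [18] = [1]

z = [1]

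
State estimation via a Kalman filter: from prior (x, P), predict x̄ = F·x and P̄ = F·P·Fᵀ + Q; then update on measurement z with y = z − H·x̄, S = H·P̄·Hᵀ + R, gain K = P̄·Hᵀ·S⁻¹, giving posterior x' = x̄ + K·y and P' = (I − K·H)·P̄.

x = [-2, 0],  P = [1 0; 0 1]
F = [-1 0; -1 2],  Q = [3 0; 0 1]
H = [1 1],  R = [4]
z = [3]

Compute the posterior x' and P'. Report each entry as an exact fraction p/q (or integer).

x' = [27/16, 25/16]
P' = [39/16 -19/16; -19/16 47/16]

x̄ = F·x = [2, 2]
P̄ = F·P·Fᵀ + Q = [4 1; 1 6]
y = z − H·x̄ = [-1]
S = H·P̄·Hᵀ + R = [16]
K = P̄·Hᵀ·S⁻¹ = [5/16; 7/16]
x' = x̄ + K·y = [27/16, 25/16]
P' = (I − K·H)·P̄ = [39/16 -19/16; -19/16 47/16]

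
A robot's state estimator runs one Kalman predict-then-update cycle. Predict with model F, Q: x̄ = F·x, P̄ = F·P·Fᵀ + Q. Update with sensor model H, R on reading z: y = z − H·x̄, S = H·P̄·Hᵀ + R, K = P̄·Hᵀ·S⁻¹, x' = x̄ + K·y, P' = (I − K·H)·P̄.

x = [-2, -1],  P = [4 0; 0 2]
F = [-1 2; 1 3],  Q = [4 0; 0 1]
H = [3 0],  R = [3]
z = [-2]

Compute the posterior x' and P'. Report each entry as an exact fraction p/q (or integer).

x̄ = F·x = [0, -5]
P̄ = F·P·Fᵀ + Q = [16 8; 8 23]
y = z − H·x̄ = [-2]
S = H·P̄·Hᵀ + R = [147]
K = P̄·Hᵀ·S⁻¹ = [16/49; 8/49]
x' = x̄ + K·y = [-32/49, -261/49]
P' = (I − K·H)·P̄ = [16/49 8/49; 8/49 935/49]

x' = [-32/49, -261/49]
P' = [16/49 8/49; 8/49 935/49]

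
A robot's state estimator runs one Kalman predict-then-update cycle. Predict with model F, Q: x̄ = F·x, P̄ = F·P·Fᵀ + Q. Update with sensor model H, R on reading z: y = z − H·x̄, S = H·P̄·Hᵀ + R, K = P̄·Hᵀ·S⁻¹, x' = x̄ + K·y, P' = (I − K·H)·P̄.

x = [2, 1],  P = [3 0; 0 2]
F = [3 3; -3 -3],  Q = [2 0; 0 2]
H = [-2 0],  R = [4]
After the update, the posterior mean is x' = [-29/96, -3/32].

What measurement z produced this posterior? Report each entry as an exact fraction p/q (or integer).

z = [1]

x̄ = F·x = [9, -9]
P̄ = F·P·Fᵀ + Q = [47 -45; -45 47]
S = H·P̄·Hᵀ + R = [192]
K = P̄·Hᵀ·S⁻¹ = [-47/96; 15/32]
x' − x̄ = [-893/96, 285/32] = K·y
y = (KᵀK)⁻¹·Kᵀ·(x' − x̄) = [19]
z = y + H·x̄ = [19] + [-18] = [1]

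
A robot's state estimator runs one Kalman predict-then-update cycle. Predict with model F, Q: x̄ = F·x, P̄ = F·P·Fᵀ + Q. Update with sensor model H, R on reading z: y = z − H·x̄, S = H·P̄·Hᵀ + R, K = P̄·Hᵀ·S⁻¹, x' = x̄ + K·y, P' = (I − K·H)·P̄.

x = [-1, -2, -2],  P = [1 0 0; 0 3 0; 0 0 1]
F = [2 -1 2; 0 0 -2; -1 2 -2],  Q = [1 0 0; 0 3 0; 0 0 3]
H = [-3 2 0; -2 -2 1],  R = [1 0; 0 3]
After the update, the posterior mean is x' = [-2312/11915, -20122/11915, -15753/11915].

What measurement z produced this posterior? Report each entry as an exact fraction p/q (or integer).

z = [-3, 3]

x̄ = F·x = [-4, 4, 1]
P̄ = F·P·Fᵀ + Q = [12 -4 -12; -4 7 4; -12 4 20]
S = H·P̄·Hᵀ + R = [185 80; 80 99]
K = P̄·Hᵀ·S⁻¹ = [-2116/11915 -332/2383; 2734/11915 -490/2383; 1476/11915 628/2383]
x' − x̄ = [45348/11915, -67782/11915, -27668/11915] = K·y
y = (KᵀK)⁻¹·Kᵀ·(x' − x̄) = [-23, 2]
z = y + H·x̄ = [-23, 2] + [20, 1] = [-3, 3]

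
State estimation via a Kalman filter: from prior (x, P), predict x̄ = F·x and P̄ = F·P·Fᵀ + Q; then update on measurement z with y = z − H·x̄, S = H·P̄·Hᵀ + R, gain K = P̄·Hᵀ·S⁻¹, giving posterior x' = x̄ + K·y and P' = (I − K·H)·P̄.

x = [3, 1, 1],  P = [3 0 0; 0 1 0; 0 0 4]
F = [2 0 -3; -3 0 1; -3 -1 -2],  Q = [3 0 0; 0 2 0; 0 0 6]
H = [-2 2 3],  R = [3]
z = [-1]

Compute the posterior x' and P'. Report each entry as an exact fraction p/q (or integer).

x' = [-1551/395, 317/395, -1396/395]
P' = [13233/395 -3066/395 10818/395; -3066/395 1872/395 -3231/395; 10818/395 -3231/395 28274/1185]

x̄ = F·x = [3, -8, -12]
P̄ = F·P·Fᵀ + Q = [51 -30 6; -30 33 19; 6 19 50]
y = z − H·x̄ = [57]
S = H·P̄·Hᵀ + R = [1185]
K = P̄·Hᵀ·S⁻¹ = [-48/395; 61/395; 176/1185]
x' = x̄ + K·y = [-1551/395, 317/395, -1396/395]
P' = (I − K·H)·P̄ = [13233/395 -3066/395 10818/395; -3066/395 1872/395 -3231/395; 10818/395 -3231/395 28274/1185]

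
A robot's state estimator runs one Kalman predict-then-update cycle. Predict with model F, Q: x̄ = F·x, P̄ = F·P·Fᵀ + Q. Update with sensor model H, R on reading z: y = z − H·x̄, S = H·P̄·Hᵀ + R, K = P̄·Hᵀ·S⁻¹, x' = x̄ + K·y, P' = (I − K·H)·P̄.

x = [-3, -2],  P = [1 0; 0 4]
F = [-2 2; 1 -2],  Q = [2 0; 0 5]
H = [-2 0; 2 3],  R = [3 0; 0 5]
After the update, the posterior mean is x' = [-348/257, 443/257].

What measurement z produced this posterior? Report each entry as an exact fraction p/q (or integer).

z = [3, 2]

x̄ = F·x = [2, 1]
P̄ = F·P·Fᵀ + Q = [22 -18; -18 22]
S = H·P̄·Hᵀ + R = [91 20; 20 75]
K = P̄·Hᵀ·S⁻¹ = [-124/257 -6/1285; 84/257 402/1285]
x' − x̄ = [-862/257, 186/257] = K·y
y = (KᵀK)⁻¹·Kᵀ·(x' − x̄) = [7, -5]
z = y + H·x̄ = [7, -5] + [-4, 7] = [3, 2]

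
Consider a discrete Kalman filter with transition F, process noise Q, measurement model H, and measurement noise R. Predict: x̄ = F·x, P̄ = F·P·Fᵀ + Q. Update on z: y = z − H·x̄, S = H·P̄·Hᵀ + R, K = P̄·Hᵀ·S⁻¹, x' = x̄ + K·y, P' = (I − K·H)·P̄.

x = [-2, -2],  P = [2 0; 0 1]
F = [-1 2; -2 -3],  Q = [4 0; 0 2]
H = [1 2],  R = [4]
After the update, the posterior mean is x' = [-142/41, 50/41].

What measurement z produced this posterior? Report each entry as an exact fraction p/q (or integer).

z = [-2]

x̄ = F·x = [-2, 10]
P̄ = F·P·Fᵀ + Q = [10 -2; -2 19]
S = H·P̄·Hᵀ + R = [82]
K = P̄·Hᵀ·S⁻¹ = [3/41; 18/41]
x' − x̄ = [-60/41, -360/41] = K·y
y = (KᵀK)⁻¹·Kᵀ·(x' − x̄) = [-20]
z = y + H·x̄ = [-20] + [18] = [-2]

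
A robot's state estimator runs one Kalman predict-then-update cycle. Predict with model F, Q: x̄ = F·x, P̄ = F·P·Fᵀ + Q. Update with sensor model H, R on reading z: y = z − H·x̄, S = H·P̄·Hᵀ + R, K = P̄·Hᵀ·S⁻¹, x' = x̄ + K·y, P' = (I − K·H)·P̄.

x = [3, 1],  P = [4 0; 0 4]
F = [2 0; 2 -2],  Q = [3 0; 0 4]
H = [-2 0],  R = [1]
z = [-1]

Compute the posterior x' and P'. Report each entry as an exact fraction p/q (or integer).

x̄ = F·x = [6, 4]
P̄ = F·P·Fᵀ + Q = [19 16; 16 36]
y = z − H·x̄ = [11]
S = H·P̄·Hᵀ + R = [77]
K = P̄·Hᵀ·S⁻¹ = [-38/77; -32/77]
x' = x̄ + K·y = [4/7, -4/7]
P' = (I − K·H)·P̄ = [19/77 16/77; 16/77 1748/77]

x' = [4/7, -4/7]
P' = [19/77 16/77; 16/77 1748/77]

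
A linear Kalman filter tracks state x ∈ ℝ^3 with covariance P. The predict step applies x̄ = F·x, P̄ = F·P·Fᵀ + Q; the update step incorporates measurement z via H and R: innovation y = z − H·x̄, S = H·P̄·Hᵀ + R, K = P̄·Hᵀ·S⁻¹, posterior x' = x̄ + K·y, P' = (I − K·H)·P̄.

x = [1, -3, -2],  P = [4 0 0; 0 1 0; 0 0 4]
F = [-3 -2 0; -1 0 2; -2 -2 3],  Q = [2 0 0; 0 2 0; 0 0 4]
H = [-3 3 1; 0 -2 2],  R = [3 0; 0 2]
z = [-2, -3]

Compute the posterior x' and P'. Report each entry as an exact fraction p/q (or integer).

x' = [-83667/16339, -66089/16339, -88346/16339]
P' = [275466/16339 202696/16339 210468/16339; 202696/16339 152630/16339 156480/16339; 210468/16339 156480/16339 168276/16339]

x̄ = F·x = [3, -5, -2]
P̄ = F·P·Fᵀ + Q = [42 12 28; 12 22 32; 28 32 60]
y = z − H·x̄ = [24, -9]
S = H·P̄·Hᵀ + R = [447 20; 20 74]
K = P̄·Hᵀ·S⁻¹ = [-2614/16339 7772/16339; 2094/16339 3850/16339; 2104/16339 11796/16339]
x' = x̄ + K·y = [-83667/16339, -66089/16339, -88346/16339]
P' = (I − K·H)·P̄ = [275466/16339 202696/16339 210468/16339; 202696/16339 152630/16339 156480/16339; 210468/16339 156480/16339 168276/16339]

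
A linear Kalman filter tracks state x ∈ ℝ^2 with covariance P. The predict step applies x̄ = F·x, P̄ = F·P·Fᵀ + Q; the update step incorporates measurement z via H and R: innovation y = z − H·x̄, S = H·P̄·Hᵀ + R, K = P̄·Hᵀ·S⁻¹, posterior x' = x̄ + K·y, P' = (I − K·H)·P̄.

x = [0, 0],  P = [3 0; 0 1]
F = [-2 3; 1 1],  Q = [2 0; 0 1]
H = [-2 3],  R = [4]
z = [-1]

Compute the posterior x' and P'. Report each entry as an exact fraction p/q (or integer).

x' = [55/177, -7/59]
P' = [1046/177 208/59; 208/59 148/59]

x̄ = F·x = [0, 0]
P̄ = F·P·Fᵀ + Q = [23 -3; -3 5]
y = z − H·x̄ = [-1]
S = H·P̄·Hᵀ + R = [177]
K = P̄·Hᵀ·S⁻¹ = [-55/177; 7/59]
x' = x̄ + K·y = [55/177, -7/59]
P' = (I − K·H)·P̄ = [1046/177 208/59; 208/59 148/59]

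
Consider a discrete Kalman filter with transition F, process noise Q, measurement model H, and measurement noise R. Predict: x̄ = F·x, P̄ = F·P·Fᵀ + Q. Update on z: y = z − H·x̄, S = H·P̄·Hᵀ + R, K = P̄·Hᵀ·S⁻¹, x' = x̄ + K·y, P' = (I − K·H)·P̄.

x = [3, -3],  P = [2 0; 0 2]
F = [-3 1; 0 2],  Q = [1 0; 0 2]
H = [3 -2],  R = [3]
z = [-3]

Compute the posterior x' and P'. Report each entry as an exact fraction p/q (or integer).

x' = [-1053/184, -159/23]
P' = [839/184 147/23; 147/23 222/23]

x̄ = F·x = [-12, -6]
P̄ = F·P·Fᵀ + Q = [21 4; 4 10]
y = z − H·x̄ = [21]
S = H·P̄·Hᵀ + R = [184]
K = P̄·Hᵀ·S⁻¹ = [55/184; -1/23]
x' = x̄ + K·y = [-1053/184, -159/23]
P' = (I − K·H)·P̄ = [839/184 147/23; 147/23 222/23]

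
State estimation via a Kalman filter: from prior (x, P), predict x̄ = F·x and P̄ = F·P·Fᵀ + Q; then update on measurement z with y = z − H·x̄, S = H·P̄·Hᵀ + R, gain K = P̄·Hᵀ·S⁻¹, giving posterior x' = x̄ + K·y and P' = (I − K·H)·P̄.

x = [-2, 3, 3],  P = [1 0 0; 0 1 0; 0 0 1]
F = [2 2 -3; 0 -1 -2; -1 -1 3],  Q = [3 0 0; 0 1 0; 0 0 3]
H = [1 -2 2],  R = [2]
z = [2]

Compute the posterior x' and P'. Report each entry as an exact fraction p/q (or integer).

x̄ = F·x = [-7, -9, 8]
P̄ = F·P·Fᵀ + Q = [20 4 -13; 4 6 -5; -13 -5 14]
y = z − H·x̄ = [-25]
S = H·P̄·Hᵀ + R = [74]
K = P̄·Hᵀ·S⁻¹ = [-7/37; -9/37; 25/74]
x' = x̄ + K·y = [-84/37, -108/37, -33/74]
P' = (I − K·H)·P̄ = [642/37 22/37 -306/37; 22/37 60/37 40/37; -306/37 40/37 411/74]

x' = [-84/37, -108/37, -33/74]
P' = [642/37 22/37 -306/37; 22/37 60/37 40/37; -306/37 40/37 411/74]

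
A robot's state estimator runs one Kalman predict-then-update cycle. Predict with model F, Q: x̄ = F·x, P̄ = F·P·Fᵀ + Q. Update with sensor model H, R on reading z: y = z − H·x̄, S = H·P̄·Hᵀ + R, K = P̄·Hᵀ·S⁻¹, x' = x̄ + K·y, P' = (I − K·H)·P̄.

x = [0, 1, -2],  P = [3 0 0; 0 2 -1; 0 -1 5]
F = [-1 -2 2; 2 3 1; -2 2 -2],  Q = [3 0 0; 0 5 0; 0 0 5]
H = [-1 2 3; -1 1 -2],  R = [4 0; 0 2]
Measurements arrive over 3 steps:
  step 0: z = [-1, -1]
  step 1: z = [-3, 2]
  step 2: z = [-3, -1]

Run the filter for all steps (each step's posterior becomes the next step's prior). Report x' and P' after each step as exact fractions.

step 0: x̄ = F·x = [-6, 1, 6]
step 0: P̄ = F·P·Fᵀ + Q = [42 -12 -30; -12 34 -6; -30 -6 53]
step 0: y = z − H·x̄ = [-27, 4]
step 0: S = H·P̄·Hᵀ + R = [815 -136; -136 218]
step 0: K = P̄·Hᵀ·S⁻¹ = [-1844/8843 -907/8843; 10702/79587 27851/79587; 13717/79587 -21379/79587]
step 0: x' = x̄ + K·y = [-6898/8843, -97963/79587, 21647/79587]
step 0: P' = (I − K·H)·P̄ = [89184/8843 60818/8843 -13276/8843; 60818/8843 427076/79587 -87994/79587; -13276/8843 -87994/79587 37124/79587]
step 1: x̄ = F·x = [33478/8843, -396406/79587, -12784/8843]
step 1: P̄ = F·P·Fᵀ + Q = [696617/8843 -959498/8843 42028/8843; -959498/8843 13051811/79587 -83140/8843; 42028/8843 -83140/8843 92727/8843]
step 1: y = z − H·x̄ = [1200521/79587, 626770/79587]
step 1: S = H·P̄·Hᵀ + R = [89599328/79587 53642371/79587; 53642371/79587 44595722/79587]
step 1: K = P̄·Hᵀ·S⁻¹ = [-1998806379/14050570525 -2530127103/14050570525; 516348503/2810114105 839789116/2810114105; 2236632076/14050570525 -3571149593/14050570525]
step 1: x' = x̄ + K·y = [3116692463/14050570525, 405791819/2810114105, -14697979522/14050570525]
step 1: P' = (I − K·H)·P̄ = [46242907447/14050570525 5715523531/2810114105 -6302517793/14050570525; 5715523531/2810114105 1078489725/562022821 -1001326569/2810114105; -6302517793/14050570525 -1001326569/2810114105 4219092067/14050570525]
step 2: x̄ = F·x = [-36570569697/14050570525, -2377717311/14050570525, 27220492308/14050570525]
step 2: P̄ = F·P·Fᵀ + Q = [392693564342/14050570525 -484798497854/14050570525 -2532317738/14050570525; -484798497854/14050570525 789785306223/14050570525 -30949952344/14050570525; -2532317738/14050570525 -30949952344/14050570525 140961802357/14050570525]
step 2: y = z − H·x̄ = [-155628323574/14050570525, 1239512341/2810114105]
step 2: S = H·P̄·Hᵀ + R = [6459681762263/14050570525 522874225258/2810114105; 522874225258/2810114105 114307790207/562022821]
step 2: K = P̄·Hᵀ·S⁻¹ = [-38761683134192/275786246199179 -48733707353344/275786246199179; 152302414128362/827358738597537 247603926275599/827358738597537; 131679360639179/827358738597537 -210317163368690/827358738597537]
step 2: x' = x̄ + K·y = [-309971365483463/275786246199179, -1717741918579300/827358738597537, 51572314127168/827358738597537]
step 2: P' = (I − K·H)·P̄ = [902718887781754/275786246199179 558728389959310/275786246199179 -123261541557878/275786246199179; 558728389959310/275786246199179 1583566960010020/827358738597537 -293913031209554/827358738597537; -123261541557878/275786246199179 -293913031209554/827358738597537 248252960100730/827358738597537]

step 0: x' = [-6898/8843, -97963/79587, 21647/79587], P' = [89184/8843 60818/8843 -13276/8843; 60818/8843 427076/79587 -87994/79587; -13276/8843 -87994/79587 37124/79587]
step 1: x' = [3116692463/14050570525, 405791819/2810114105, -14697979522/14050570525], P' = [46242907447/14050570525 5715523531/2810114105 -6302517793/14050570525; 5715523531/2810114105 1078489725/562022821 -1001326569/2810114105; -6302517793/14050570525 -1001326569/2810114105 4219092067/14050570525]
step 2: x' = [-309971365483463/275786246199179, -1717741918579300/827358738597537, 51572314127168/827358738597537], P' = [902718887781754/275786246199179 558728389959310/275786246199179 -123261541557878/275786246199179; 558728389959310/275786246199179 1583566960010020/827358738597537 -293913031209554/827358738597537; -123261541557878/275786246199179 -293913031209554/827358738597537 248252960100730/827358738597537]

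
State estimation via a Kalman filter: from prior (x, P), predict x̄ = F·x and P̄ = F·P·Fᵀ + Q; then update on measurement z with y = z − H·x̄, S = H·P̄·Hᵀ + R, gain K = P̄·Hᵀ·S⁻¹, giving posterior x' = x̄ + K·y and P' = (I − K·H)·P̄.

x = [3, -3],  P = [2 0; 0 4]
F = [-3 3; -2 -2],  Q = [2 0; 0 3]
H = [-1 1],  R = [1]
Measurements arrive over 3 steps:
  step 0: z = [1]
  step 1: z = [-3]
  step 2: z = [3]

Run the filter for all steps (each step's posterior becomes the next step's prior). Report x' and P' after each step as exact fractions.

step 0: x' = [-197/27, -221/36], P' = [356/27 113/9; 113/9 155/12]
step 1: x' = [107735/23387, 5775/3341], P' = [245956/23387 34993/3341; 34993/3341 38175/3341]
step 2: x' = [-42568997/4617393, -875193/139921], P' = [44297692/4617393 1330721/139921; 1330721/139921 1458300/139921]

step 0: x̄ = F·x = [-18, 0]
step 0: P̄ = F·P·Fᵀ + Q = [56 -12; -12 27]
step 0: y = z − H·x̄ = [-17]
step 0: S = H·P̄·Hᵀ + R = [108]
step 0: K = P̄·Hᵀ·S⁻¹ = [-17/27; 13/36]
step 0: x' = x̄ + K·y = [-197/27, -221/36]
step 0: P' = (I − K·H)·P̄ = [356/27 113/9; 113/9 155/12]
step 1: x̄ = F·x = [125/36, 1451/54]
step 1: P̄ = F·P·Fᵀ + Q = [131/12 29/18; 29/18 5612/27]
step 1: y = z − H·x̄ = [-2851/108]
step 1: S = H·P̄·Hᵀ + R = [23387/108]
step 1: K = P̄·Hᵀ·S⁻¹ = [-1005/23387; 3182/3341]
step 1: x' = x̄ + K·y = [107735/23387, 5775/3341]
step 1: P' = (I − K·H)·P̄ = [245956/23387 34993/3341; 34993/3341 38175/3341]
step 2: x̄ = F·x = [-201930/23387, -296320/23387]
step 2: P̄ = F·P·Fᵀ + Q = [256285/23387 -127614/23387; -127614/23387 4082493/23387]
step 2: y = z − H·x̄ = [164551/23387]
step 2: S = H·P̄·Hᵀ + R = [4617393/23387]
step 2: K = P̄·Hᵀ·S⁻¹ = [-383899/4617393; 127579/139921]
step 2: x' = x̄ + K·y = [-42568997/4617393, -875193/139921]
step 2: P' = (I − K·H)·P̄ = [44297692/4617393 1330721/139921; 1330721/139921 1458300/139921]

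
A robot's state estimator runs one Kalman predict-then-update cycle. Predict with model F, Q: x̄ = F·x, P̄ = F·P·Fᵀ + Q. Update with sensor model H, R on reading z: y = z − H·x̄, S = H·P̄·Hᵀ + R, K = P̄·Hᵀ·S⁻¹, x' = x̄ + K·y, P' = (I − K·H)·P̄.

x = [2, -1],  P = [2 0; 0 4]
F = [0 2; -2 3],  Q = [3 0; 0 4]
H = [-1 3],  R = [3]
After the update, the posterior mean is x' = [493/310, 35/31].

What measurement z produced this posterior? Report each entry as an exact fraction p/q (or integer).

x̄ = F·x = [-2, -7]
P̄ = F·P·Fᵀ + Q = [19 24; 24 48]
S = H·P̄·Hᵀ + R = [310]
K = P̄·Hᵀ·S⁻¹ = [53/310; 12/31]
x' − x̄ = [1113/310, 252/31] = K·y
y = (KᵀK)⁻¹·Kᵀ·(x' − x̄) = [21]
z = y + H·x̄ = [21] + [-19] = [2]

z = [2]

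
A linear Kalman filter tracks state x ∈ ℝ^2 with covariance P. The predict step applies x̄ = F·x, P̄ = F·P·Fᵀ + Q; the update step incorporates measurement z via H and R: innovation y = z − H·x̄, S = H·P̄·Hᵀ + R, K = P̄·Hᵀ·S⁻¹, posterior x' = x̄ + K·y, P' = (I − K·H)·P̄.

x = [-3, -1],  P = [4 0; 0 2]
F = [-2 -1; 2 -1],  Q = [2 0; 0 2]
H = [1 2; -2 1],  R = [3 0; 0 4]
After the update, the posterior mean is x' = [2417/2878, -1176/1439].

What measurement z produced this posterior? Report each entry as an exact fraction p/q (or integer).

x̄ = F·x = [7, -5]
P̄ = F·P·Fᵀ + Q = [20 -14; -14 20]
S = H·P̄·Hᵀ + R = [47 42; 42 160]
K = P̄·Hᵀ·S⁻¹ = [247/1439 -1101/2878; 536/1439 291/1439]
x' − x̄ = [-17729/2878, 6019/1439] = K·y
y = (KᵀK)⁻¹·Kᵀ·(x' − x̄) = [2, 17]
z = y + H·x̄ = [2, 17] + [-3, -19] = [-1, -2]

z = [-1, -2]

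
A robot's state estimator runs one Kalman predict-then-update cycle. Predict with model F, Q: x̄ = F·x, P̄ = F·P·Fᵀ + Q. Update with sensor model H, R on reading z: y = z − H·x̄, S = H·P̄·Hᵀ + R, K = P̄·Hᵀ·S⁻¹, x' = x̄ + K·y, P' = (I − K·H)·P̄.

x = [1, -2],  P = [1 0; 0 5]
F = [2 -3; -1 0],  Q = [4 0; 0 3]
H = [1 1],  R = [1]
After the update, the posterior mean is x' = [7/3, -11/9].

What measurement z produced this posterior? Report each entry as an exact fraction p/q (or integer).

x̄ = F·x = [8, -1]
P̄ = F·P·Fᵀ + Q = [53 -2; -2 4]
S = H·P̄·Hᵀ + R = [54]
K = P̄·Hᵀ·S⁻¹ = [17/18; 1/27]
x' − x̄ = [-17/3, -2/9] = K·y
y = (KᵀK)⁻¹·Kᵀ·(x' − x̄) = [-6]
z = y + H·x̄ = [-6] + [7] = [1]

z = [1]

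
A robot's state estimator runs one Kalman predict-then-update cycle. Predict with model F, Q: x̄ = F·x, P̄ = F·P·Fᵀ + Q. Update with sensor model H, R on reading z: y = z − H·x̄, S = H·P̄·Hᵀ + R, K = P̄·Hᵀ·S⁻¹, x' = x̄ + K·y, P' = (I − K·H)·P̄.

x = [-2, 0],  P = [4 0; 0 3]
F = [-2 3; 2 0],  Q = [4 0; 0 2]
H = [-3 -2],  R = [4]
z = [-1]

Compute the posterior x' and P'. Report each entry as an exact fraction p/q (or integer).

x' = [901/307, -1192/307]
P' = [2548/307 -3604/307; -3604/307 5382/307]

x̄ = F·x = [4, -4]
P̄ = F·P·Fᵀ + Q = [47 -16; -16 18]
y = z − H·x̄ = [3]
S = H·P̄·Hᵀ + R = [307]
K = P̄·Hᵀ·S⁻¹ = [-109/307; 12/307]
x' = x̄ + K·y = [901/307, -1192/307]
P' = (I − K·H)·P̄ = [2548/307 -3604/307; -3604/307 5382/307]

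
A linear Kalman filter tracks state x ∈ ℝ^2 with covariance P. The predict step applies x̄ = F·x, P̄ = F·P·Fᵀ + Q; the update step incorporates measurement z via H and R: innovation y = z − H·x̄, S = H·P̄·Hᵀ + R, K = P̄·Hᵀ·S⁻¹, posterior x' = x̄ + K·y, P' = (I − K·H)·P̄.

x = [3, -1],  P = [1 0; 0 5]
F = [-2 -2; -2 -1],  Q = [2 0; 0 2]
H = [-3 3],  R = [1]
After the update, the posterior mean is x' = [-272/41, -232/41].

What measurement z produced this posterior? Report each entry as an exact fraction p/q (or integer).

x̄ = F·x = [-4, -5]
P̄ = F·P·Fᵀ + Q = [26 14; 14 11]
S = H·P̄·Hᵀ + R = [82]
K = P̄·Hᵀ·S⁻¹ = [-18/41; -9/82]
x' − x̄ = [-108/41, -27/41] = K·y
y = (KᵀK)⁻¹·Kᵀ·(x' − x̄) = [6]
z = y + H·x̄ = [6] + [-3] = [3]

z = [3]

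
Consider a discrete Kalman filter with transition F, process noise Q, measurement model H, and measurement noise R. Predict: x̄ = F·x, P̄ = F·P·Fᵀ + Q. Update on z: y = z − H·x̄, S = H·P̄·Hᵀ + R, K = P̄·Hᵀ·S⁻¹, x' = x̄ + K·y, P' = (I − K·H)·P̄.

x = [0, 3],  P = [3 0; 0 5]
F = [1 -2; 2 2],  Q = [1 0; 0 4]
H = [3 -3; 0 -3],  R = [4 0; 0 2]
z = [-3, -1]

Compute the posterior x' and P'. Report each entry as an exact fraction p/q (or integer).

x̄ = F·x = [-6, 6]
P̄ = F·P·Fᵀ + Q = [24 -14; -14 36]
y = z − H·x̄ = [33, 17]
S = H·P̄·Hᵀ + R = [796 450; 450 326]
K = P̄·Hᵀ·S⁻¹ = [4566/14249 -4467/14249; -75/14249 -4617/14249]
x' = x̄ + K·y = [-10755/14249, 4530/14249]
P' = (I − K·H)·P̄ = [9066/14249 2978/14249; 2978/14249 3078/14249]

x' = [-10755/14249, 4530/14249]
P' = [9066/14249 2978/14249; 2978/14249 3078/14249]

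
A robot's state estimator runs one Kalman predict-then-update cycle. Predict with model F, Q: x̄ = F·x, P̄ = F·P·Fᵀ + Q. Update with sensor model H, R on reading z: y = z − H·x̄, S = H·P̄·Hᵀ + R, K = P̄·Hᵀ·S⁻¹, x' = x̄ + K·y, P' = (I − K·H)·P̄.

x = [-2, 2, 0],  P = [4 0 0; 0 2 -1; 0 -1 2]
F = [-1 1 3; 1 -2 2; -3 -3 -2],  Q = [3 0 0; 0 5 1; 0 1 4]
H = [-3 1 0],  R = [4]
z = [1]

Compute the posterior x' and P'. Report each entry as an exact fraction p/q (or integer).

x̄ = F·x = [4, -6, 0]
P̄ = F·P·Fᵀ + Q = [21 8 5; 8 33 -5; 5 -5 54]
y = z − H·x̄ = [19]
S = H·P̄·Hᵀ + R = [178]
K = P̄·Hᵀ·S⁻¹ = [-55/178; 9/178; -10/89]
x' = x̄ + K·y = [-333/178, -897/178, -190/89]
P' = (I − K·H)·P̄ = [713/178 1919/178 -105/89; 1919/178 5793/178 -355/89; -105/89 -355/89 4606/89]

x' = [-333/178, -897/178, -190/89]
P' = [713/178 1919/178 -105/89; 1919/178 5793/178 -355/89; -105/89 -355/89 4606/89]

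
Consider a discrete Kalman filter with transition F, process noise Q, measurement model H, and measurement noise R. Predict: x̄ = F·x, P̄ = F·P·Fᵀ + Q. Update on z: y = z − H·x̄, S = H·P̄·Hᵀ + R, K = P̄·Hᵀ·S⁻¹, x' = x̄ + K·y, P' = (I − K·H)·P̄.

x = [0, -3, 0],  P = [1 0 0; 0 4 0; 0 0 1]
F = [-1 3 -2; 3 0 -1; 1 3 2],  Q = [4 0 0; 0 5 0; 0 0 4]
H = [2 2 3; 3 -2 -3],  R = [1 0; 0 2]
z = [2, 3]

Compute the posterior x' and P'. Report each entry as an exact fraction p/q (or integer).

x̄ = F·x = [-9, 0, -9]
P̄ = F·P·Fᵀ + Q = [45 -1 31; -1 15 1; 31 1 45]
y = z − H·x̄ = [47, 3]
S = H·P̄·Hᵀ + R = [1022 -116; -116 338]
K = P̄·Hᵀ·S⁻¹ = [11047/55330 5497/27665; 3151/165990 -8299/82995; 31079/165990 -5471/82995]
x' = x̄ + K·y = [54221/55330, 98303/165990, -66023/165990]
P' = (I − K·H)·P̄ = [6607/55330 -2003/55330 613/55330; -2003/55330 1794641/165990 -1191371/165990; 613/55330 -1191371/165990 803381/165990]

x' = [54221/55330, 98303/165990, -66023/165990]
P' = [6607/55330 -2003/55330 613/55330; -2003/55330 1794641/165990 -1191371/165990; 613/55330 -1191371/165990 803381/165990]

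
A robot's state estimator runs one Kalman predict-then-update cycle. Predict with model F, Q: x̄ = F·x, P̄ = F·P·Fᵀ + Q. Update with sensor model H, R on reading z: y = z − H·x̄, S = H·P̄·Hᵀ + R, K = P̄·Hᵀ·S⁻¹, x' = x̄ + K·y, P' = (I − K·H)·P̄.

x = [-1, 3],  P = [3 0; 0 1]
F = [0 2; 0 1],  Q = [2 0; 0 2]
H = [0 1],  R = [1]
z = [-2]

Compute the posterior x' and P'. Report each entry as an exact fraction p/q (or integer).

x' = [7/2, -3/4]
P' = [5 1/2; 1/2 3/4]

x̄ = F·x = [6, 3]
P̄ = F·P·Fᵀ + Q = [6 2; 2 3]
y = z − H·x̄ = [-5]
S = H·P̄·Hᵀ + R = [4]
K = P̄·Hᵀ·S⁻¹ = [1/2; 3/4]
x' = x̄ + K·y = [7/2, -3/4]
P' = (I − K·H)·P̄ = [5 1/2; 1/2 3/4]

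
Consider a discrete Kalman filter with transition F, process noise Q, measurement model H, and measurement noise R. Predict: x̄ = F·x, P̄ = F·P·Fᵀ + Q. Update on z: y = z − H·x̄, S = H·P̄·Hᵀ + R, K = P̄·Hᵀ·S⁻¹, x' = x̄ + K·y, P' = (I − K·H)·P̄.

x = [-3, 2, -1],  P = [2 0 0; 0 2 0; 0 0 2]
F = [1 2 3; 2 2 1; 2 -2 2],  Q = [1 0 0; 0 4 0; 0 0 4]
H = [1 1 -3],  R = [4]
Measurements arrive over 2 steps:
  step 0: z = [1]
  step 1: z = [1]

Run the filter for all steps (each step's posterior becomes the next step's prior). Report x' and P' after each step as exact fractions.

step 0: x̄ = F·x = [-2, -3, -12]
step 0: P̄ = F·P·Fᵀ + Q = [29 18 8; 18 22 4; 8 4 28]
step 0: y = z − H·x̄ = [-30]
step 0: S = H·P̄·Hᵀ + R = [271]
step 0: K = P̄·Hᵀ·S⁻¹ = [23/271; 28/271; -72/271]
step 0: x' = x̄ + K·y = [-1232/271, -1653/271, -1092/271]
step 0: P' = (I − K·H)·P̄ = [7330/271 4234/271 3824/271; 4234/271 5178/271 3100/271; 3824/271 3100/271 2404/271]
step 1: x̄ = F·x = [-7814/271, -6862/271, -1342/271]
step 1: P̄ = F·P·Fᵀ + Q = [127029/271 119556/271 41232/271; 119556/271 115088/271 42560/271; 41232/271 42560/271 32652/271]
step 1: y = z − H·x̄ = [10921/271]
step 1: S = H·P̄·Hᵀ + R = [273429/271]
step 1: K = P̄·Hᵀ·S⁻¹ = [3151/7011; 8228/21033; -14164/273429]
step 1: x' = x̄ + K·y = [-75173/7011, -200998/21033, -1924822/273429]
step 1: P' = (I − K·H)·P̄ = [619160/2337 1849312/7011 1231396/7011; 1849312/7011 5684672/21033 3733232/21033; 1231396/7011 3733232/21033 32204372/273429]

step 0: x' = [-1232/271, -1653/271, -1092/271], P' = [7330/271 4234/271 3824/271; 4234/271 5178/271 3100/271; 3824/271 3100/271 2404/271]
step 1: x' = [-75173/7011, -200998/21033, -1924822/273429], P' = [619160/2337 1849312/7011 1231396/7011; 1849312/7011 5684672/21033 3733232/21033; 1231396/7011 3733232/21033 32204372/273429]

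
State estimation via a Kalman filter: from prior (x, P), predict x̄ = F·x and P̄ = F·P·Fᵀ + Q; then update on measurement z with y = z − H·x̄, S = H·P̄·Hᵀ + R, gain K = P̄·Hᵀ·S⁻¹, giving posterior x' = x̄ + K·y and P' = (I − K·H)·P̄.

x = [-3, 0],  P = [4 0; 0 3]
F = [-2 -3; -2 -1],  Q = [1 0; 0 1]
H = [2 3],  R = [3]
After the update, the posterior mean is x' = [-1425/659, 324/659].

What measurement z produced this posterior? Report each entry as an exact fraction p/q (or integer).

z = [-3]

x̄ = F·x = [6, 6]
P̄ = F·P·Fᵀ + Q = [44 25; 25 20]
S = H·P̄·Hᵀ + R = [659]
K = P̄·Hᵀ·S⁻¹ = [163/659; 110/659]
x' − x̄ = [-5379/659, -3630/659] = K·y
y = (KᵀK)⁻¹·Kᵀ·(x' − x̄) = [-33]
z = y + H·x̄ = [-33] + [30] = [-3]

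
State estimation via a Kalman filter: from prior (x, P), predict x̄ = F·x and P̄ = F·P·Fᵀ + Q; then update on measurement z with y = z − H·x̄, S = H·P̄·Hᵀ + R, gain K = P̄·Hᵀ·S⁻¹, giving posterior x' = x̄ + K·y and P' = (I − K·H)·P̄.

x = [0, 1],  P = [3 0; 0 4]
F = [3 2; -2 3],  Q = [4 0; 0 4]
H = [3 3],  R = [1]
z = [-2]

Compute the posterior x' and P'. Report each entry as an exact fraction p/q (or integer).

x̄ = F·x = [2, 3]
P̄ = F·P·Fᵀ + Q = [47 6; 6 52]
y = z − H·x̄ = [-17]
S = H·P̄·Hᵀ + R = [1000]
K = P̄·Hᵀ·S⁻¹ = [159/1000; 87/500]
x' = x̄ + K·y = [-703/1000, 21/500]
P' = (I − K·H)·P̄ = [21719/1000 -10833/500; -10833/500 5431/250]

x' = [-703/1000, 21/500]
P' = [21719/1000 -10833/500; -10833/500 5431/250]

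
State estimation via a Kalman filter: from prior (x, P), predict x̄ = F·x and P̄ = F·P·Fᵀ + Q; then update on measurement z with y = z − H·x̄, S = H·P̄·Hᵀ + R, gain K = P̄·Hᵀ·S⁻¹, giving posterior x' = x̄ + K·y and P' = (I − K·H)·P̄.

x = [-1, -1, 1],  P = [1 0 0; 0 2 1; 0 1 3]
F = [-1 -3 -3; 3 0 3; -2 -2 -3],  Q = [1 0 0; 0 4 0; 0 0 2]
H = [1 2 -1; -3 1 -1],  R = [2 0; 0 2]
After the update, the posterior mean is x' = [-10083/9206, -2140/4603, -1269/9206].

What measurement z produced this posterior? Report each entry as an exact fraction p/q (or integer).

z = [-2, 3]

x̄ = F·x = [1, 0, 1]
P̄ = F·P·Fᵀ + Q = [65 -39 56; -39 40 -39; 56 -39 53]
S = H·P̄·Hᵀ + R = [168 362; 362 1328]
K = P̄·Hᵀ·S⁻¹ = [3337/23015 -11871/46030; 8822/23015 992/23015; -274/4603 -1653/9206]
x' − x̄ = [-19289/9206, -2140/4603, -10475/9206] = K·y
y = (KᵀK)⁻¹·Kᵀ·(x' − x̄) = [-2, 7]
z = y + H·x̄ = [-2, 7] + [0, -4] = [-2, 3]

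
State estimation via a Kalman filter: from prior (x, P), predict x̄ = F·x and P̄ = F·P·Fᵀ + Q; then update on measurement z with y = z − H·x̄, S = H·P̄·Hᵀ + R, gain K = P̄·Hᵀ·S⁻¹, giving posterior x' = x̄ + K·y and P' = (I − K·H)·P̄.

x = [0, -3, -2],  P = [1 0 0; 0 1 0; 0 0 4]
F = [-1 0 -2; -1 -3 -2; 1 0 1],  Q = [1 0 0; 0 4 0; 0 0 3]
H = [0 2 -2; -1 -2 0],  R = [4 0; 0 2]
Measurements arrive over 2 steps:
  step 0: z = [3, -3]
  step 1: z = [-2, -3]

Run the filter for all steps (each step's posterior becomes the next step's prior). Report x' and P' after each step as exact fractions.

step 0: x' = [-11/4, 625/208, 313/208], P' = [5 -9/4 -9/4; -9/4 1503/1040 1399/1040; -9/4 1399/1040 2127/1040]
step 1: x' = [402406/179607, 571/359214, 5104/9453], P' = [535630/179607 -254788/179607 -14645/9453; -254788/179607 202981/179607 21103/18906; -14645/9453 21103/18906 18169/9453]

step 0: x̄ = F·x = [4, 13, -2]
step 0: P̄ = F·P·Fᵀ + Q = [18 17 -9; 17 30 -9; -9 -9 8]
step 0: y = z − H·x̄ = [-27, 27]
step 0: S = H·P̄·Hᵀ + R = [228 -208; -208 208]
step 0: K = P̄·Hᵀ·S⁻¹ = [0 -1/4; 1/20 -333/1040; -7/20 -229/1040]
step 0: x' = x̄ + K·y = [-11/4, 625/208, 313/208]
step 0: P' = (I − K·H)·P̄ = [5 -9/4 -9/4; -9/4 1503/1040 1399/1040; -9/4 1399/1040 2127/1040]
step 1: x̄ = F·x = [-27/104, -1929/208, -259/208]
step 1: P̄ = F·P·Fᵀ + Q = [1347/260 2861/520 -1217/520; 2861/520 24783/1040 389/1040; -1217/520 389/1040 5767/1040]
step 1: y = z − H·x̄ = [731/52, -567/26]
step 1: S = H·P̄·Hᵀ + R = [7703/65 -7118/65; -7118/65 8093/65]
step 1: K = P̄·Hᵀ·S⁻¹ = [23467/359214 -13027/179607; 5005/718428 -75587/179607; -15235/37812 -3229/9453]
step 1: x' = x̄ + K·y = [402406/179607, 571/359214, 5104/9453]
step 1: P' = (I − K·H)·P̄ = [535630/179607 -254788/179607 -14645/9453; -254788/179607 202981/179607 21103/18906; -14645/9453 21103/18906 18169/9453]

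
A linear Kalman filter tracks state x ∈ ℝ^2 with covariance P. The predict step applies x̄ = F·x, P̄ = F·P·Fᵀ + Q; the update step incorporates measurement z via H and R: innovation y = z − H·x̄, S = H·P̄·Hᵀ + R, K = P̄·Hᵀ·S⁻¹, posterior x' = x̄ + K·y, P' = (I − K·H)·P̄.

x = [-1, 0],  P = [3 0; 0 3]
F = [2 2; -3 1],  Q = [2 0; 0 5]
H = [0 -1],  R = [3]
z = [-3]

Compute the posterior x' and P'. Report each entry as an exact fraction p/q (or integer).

x' = [-2, 3]
P' = [422/19 -18/19; -18/19 105/38]

x̄ = F·x = [-2, 3]
P̄ = F·P·Fᵀ + Q = [26 -12; -12 35]
y = z − H·x̄ = [0]
S = H·P̄·Hᵀ + R = [38]
K = P̄·Hᵀ·S⁻¹ = [6/19; -35/38]
x' = x̄ + K·y = [-2, 3]
P' = (I − K·H)·P̄ = [422/19 -18/19; -18/19 105/38]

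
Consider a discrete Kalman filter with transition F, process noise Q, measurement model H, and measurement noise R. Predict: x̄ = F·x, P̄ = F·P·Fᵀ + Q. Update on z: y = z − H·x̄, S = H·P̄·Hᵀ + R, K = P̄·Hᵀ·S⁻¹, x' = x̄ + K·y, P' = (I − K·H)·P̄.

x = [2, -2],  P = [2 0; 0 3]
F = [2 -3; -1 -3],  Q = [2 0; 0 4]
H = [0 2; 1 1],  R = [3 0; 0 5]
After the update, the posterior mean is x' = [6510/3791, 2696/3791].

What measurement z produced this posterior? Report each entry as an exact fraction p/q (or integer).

z = [2, 1]

x̄ = F·x = [10, 4]
P̄ = F·P·Fᵀ + Q = [37 23; 23 33]
S = H·P̄·Hᵀ + R = [135 112; 112 121]
K = P̄·Hᵀ·S⁻¹ = [-1154/3791 2948/3791; 1714/3791 168/3791]
x' − x̄ = [-31400/3791, -12468/3791] = K·y
y = (KᵀK)⁻¹·Kᵀ·(x' − x̄) = [-6, -13]
z = y + H·x̄ = [-6, -13] + [8, 14] = [2, 1]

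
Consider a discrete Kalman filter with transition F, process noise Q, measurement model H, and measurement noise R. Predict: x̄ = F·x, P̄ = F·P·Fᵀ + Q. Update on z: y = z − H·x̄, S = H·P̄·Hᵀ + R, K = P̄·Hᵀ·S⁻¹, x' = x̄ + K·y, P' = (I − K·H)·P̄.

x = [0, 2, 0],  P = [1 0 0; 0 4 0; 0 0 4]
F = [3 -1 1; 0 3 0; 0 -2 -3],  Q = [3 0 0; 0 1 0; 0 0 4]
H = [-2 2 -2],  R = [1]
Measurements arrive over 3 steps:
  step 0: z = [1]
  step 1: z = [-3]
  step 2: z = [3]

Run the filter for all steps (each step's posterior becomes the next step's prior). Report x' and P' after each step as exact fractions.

step 0: x' = [-130/709, 896/709, 660/709], P' = [11044/709 -332/709 -11348/709; -332/709 4917/709 5176/709; -11348/709 5176/709 16600/709]
step 1: x' = [3238396/2484037, 3750486/2484037, 4229996/2484037], P' = [84500492/2484037 74405625/2484037 -9976730/2484037; 74405625/2484037 71814030/2484037 -2714854/2484037; -9976730/2484037 -2714854/2484037 7641312/2484037]
step 2: x' = [136766006/134405187, -138531866/134405187, -159222488/44801729], P' = [247118664515/3091319301 223377015205/3091319301 -8026606578/1030439767; 223377015205/3091319301 209818422083/3091319301 -4722596650/1030439767; -8026606578/1030439767 -4722596650/1030439767 3471070732/1030439767]

step 0: x̄ = F·x = [-2, 6, -4]
step 0: P̄ = F·P·Fᵀ + Q = [20 -12 -4; -12 37 -24; -4 -24 56]
step 0: y = z − H·x̄ = [-23]
step 0: S = H·P̄·Hᵀ + R = [709]
step 0: K = P̄·Hᵀ·S⁻¹ = [-56/709; 146/709; -152/709]
step 0: x' = x̄ + K·y = [-130/709, 896/709, 660/709]
step 0: P' = (I − K·H)·P̄ = [11044/709 -332/709 -11348/709; -332/709 4917/709 5176/709; -11348/709 5176/709 16600/709]
step 1: x̄ = F·x = [-626/709, 2688/709, -3772/709]
step 1: P̄ = F·P·Fᵀ + Q = [46592/709 -2211/709 69334/709; -2211/709 44962/709 -76086/709; 69334/709 -76086/709 234016/709]
step 1: y = z − H·x̄ = [-16299/709]
step 1: S = H·P̄·Hᵀ + R = [2484037/709]
step 1: K = P̄·Hᵀ·S⁻¹ = [-236274/2484037; 246518/2484037; -758872/2484037]
step 1: x' = x̄ + K·y = [3238396/2484037, 3750486/2484037, 4229996/2484037]
step 1: P' = (I − K·H)·P̄ = [84500492/2484037 74405625/2484037 -9976730/2484037; 74405625/2484037 71814030/2484037 -2714854/2484037; -9976730/2484037 -2714854/2484037 7641312/2484037]
step 2: x̄ = F·x = [10194698/2484037, 11251458/2484037, -20190960/2484037]
step 2: P̄ = F·P·Fᵀ + Q = [346547459/2484037 446063973/2484037 -238653910/2484037; 446063973/2484037 648810307/2484037 -406450494/2484037; -238653910/2484037 -406450494/2484037 333385828/2484037]
step 2: y = z − H·x̄ = [-35043329/2484037]
step 2: S = H·P̄·Hᵀ + R = [3091319301/2484037]
step 2: K = P̄·Hᵀ·S⁻¹ = [676340848/3091319301; 1218393656/3091319301; -334121608/1030439767]
step 2: x' = x̄ + K·y = [136766006/134405187, -138531866/134405187, -159222488/44801729]
step 2: P' = (I − K·H)·P̄ = [247118664515/3091319301 223377015205/3091319301 -8026606578/1030439767; 223377015205/3091319301 209818422083/3091319301 -4722596650/1030439767; -8026606578/1030439767 -4722596650/1030439767 3471070732/1030439767]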